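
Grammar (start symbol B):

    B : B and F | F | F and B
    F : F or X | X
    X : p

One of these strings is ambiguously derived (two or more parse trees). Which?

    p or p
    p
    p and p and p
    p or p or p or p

p or p: 1 tree
p: 1 tree
p and p and p: 4 trees
p or p or p or p: 1 tree

p and p and p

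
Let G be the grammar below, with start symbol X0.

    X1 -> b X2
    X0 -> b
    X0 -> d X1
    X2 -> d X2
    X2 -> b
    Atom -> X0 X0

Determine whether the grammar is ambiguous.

Unambiguous

(Atom is unreachable from X0, so its rules don't affect L(X0).) Each reachable nonterminal has at most one production per leading terminal, and all productions are right-linear; the derivation is determined token-by-token.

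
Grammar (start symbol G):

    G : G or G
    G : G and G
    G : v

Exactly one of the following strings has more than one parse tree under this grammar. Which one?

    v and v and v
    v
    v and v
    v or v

v and v and v: 2 trees
v: 1 tree
v and v: 1 tree
v or v: 1 tree

v and v and v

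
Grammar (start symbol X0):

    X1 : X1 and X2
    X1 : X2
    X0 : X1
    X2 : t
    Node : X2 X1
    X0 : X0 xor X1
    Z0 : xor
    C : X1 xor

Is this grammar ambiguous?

Unambiguous

(Node, Z0, C are unreachable from X0, so their rules don't affect L(X0).) The grammar is stratified — X0 handles 'xor' (left-recursive), X1 handles 'and', X2 atoms. Each operator has a fixed associativity and precedence level, so every string has one parse.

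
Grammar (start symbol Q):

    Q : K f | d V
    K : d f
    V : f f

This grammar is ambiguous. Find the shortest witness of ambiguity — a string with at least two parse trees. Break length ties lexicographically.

d f f

length 3: d f f has 2 parse trees

Two derivations of d f f:
  Q ⇒ K f ⇒ d f f
  Q ⇒ d V ⇒ d f f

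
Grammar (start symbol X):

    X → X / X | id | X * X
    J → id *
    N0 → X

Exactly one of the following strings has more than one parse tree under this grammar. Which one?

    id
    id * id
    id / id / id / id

id: 1 tree
id * id: 1 tree
id / id / id / id: 5 trees

id / id / id / id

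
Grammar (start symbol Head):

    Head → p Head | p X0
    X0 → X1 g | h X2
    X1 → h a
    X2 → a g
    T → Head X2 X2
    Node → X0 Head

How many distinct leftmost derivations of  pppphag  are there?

Parse trees for pppphag:
  [Head p [Head p [Head p [Head p [X0 [X1 h a] g]]]]]
  [Head p [Head p [Head p [Head p [X0 h [X2 a g]]]]]]

2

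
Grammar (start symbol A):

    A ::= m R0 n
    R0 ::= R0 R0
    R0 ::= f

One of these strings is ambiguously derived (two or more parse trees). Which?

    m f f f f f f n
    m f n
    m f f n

m f f f f f f n: 42 trees
m f n: 1 tree
m f f n: 1 tree

m f f f f f f n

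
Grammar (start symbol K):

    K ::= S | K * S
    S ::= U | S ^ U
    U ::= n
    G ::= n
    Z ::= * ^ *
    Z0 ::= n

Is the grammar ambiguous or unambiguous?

(G, Z, Z0 are unreachable from K, so their rules don't affect L(K).) The grammar is stratified — K handles '*' (left-recursive), S handles '^', U atoms. Each operator has a fixed associativity and precedence level, so every string has one parse.

Unambiguous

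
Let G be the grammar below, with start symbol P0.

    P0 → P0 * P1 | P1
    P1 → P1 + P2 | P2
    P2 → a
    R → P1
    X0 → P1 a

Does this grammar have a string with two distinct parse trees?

Only P0, P1, P2 are reachable from P0; ignoring the rest: This is a standard precedence ladder (P0 over P1 over P2), with each level left-recursive on its own operator ('*' at P0, '+' at P1). That structure is LR(1), hence unambiguous.

Unambiguous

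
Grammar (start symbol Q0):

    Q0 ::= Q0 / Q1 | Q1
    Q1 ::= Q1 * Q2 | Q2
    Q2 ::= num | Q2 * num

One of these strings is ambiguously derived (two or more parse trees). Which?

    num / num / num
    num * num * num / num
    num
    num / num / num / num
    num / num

num / num / num: 1 tree
num * num * num / num: 4 trees
num: 1 tree
num / num / num / num: 1 tree
num / num: 1 tree

num * num * num / num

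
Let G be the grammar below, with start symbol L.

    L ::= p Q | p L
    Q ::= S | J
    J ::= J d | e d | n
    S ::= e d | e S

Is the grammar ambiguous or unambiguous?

Witness: p e d

Derivation 1: L ⇒ p Q ⇒ p S ⇒ p e d
Derivation 2: L ⇒ p Q ⇒ p J ⇒ p e d

Two distinct leftmost derivations for the same string.

Ambiguous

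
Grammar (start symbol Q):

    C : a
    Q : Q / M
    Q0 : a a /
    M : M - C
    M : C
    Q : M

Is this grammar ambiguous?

(Q0 is unreachable from Q, so its rules don't affect L(Q).) This is a standard precedence ladder (Q over M over C), with each level left-recursive on its own operator ('/' at Q, '-' at M). That structure is LR(1), hence unambiguous.

Unambiguous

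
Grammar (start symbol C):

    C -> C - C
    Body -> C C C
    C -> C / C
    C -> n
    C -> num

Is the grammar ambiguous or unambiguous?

Ambiguous

Witness: n - n - n

Derivation 1: C ⇒ C - C ⇒ C - C - C ⇒ n - C - C ⇒ n - n - C ⇒ n - n - n
Derivation 2: C ⇒ C - C ⇒ n - C ⇒ n - C - C ⇒ n - n - C ⇒ n - n - n

Two distinct leftmost derivations for the same string.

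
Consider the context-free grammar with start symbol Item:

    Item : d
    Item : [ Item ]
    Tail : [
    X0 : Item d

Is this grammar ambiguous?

Unambiguous

(Tail, X0 are unreachable from Item, so their rules don't affect L(Item).) Each string is a nest of matched brackets around a single atom. An opening bracket forces the recursive rule; an atom forces the base rule.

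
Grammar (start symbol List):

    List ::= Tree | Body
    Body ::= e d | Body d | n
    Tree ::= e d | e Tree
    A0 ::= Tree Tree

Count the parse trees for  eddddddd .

1

Parse trees for eddddddd:
  [List [Body [Body [Body [Body [Body [Body [Body e d] d] d] d] d] d] d]]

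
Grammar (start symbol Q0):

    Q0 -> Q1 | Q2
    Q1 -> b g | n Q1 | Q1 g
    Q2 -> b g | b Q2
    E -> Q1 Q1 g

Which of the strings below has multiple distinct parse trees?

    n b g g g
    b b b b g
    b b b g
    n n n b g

n b g g g: 3 trees
b b b b g: 1 tree
b b b g: 1 tree
n n n b g: 1 tree

n b g g g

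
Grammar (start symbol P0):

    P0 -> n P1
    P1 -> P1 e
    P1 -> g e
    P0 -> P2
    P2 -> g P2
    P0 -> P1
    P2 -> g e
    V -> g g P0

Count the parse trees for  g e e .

Parse trees for g e e:
  [P0 [P1 [P1 g e] e]]

1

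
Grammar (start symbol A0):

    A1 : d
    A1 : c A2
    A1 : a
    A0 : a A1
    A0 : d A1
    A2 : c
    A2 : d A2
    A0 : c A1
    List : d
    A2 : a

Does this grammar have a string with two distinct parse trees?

Unambiguous

(List is unreachable from A0, so its rules don't affect L(A0).) Restricted to the reachable nonterminals, every rule has the form A → t or A → t B, and no two rules for the same A share a first terminal. The grammar encodes a DFA — one run per string.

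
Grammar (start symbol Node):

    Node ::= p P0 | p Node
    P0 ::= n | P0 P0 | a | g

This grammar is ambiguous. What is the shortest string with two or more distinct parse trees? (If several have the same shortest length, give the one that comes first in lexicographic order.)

p a a a

length 2: no string has ≥2 trees
length 3: no string has ≥2 trees
length 4: p a a a has 2 parse trees

Two derivations of p a a a:
  Node ⇒ p P0 ⇒ p P0 P0 ⇒ p P0 P0 P0 ⇒ p a P0 P0 ⇒ p a a P0 ⇒ p a a a
  Node ⇒ p P0 ⇒ p P0 P0 ⇒ p a P0 ⇒ p a P0 P0 ⇒ p a a P0 ⇒ p a a a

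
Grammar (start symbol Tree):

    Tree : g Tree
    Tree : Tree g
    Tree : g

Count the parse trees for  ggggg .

Parse trees for ggggg (showing first 6 of 16):
  [Tree g [Tree g [Tree g [Tree g [Tree g]]]]]
  [Tree g [Tree g [Tree g [Tree [Tree g] g]]]]
  [Tree g [Tree g [Tree [Tree g [Tree g]] g]]]
  [Tree g [Tree g [Tree [Tree [Tree g] g] g]]]
  [Tree g [Tree [Tree g [Tree g [Tree g]]] g]]
  [Tree g [Tree [Tree g [Tree [Tree g] g]] g]]

16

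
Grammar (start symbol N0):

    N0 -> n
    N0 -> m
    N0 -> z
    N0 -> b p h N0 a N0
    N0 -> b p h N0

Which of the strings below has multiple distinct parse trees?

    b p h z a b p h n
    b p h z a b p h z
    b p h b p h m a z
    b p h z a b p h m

b p h b p h m a z

b p h z a b p h n: 1 tree
b p h z a b p h z: 1 tree
b p h b p h m a z: 2 trees
b p h z a b p h m: 1 tree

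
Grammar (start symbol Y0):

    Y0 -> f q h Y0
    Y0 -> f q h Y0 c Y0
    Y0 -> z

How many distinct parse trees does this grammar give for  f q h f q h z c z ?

2

Parse trees for f q h f q h z c z:
  [Y0 f q h [Y0 f q h [Y0 z] c [Y0 z]]]
  [Y0 f q h [Y0 f q h [Y0 z]] c [Y0 z]]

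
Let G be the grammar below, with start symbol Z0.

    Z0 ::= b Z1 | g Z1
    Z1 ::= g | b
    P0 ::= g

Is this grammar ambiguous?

Only Z0, Z1 are reachable from Z0; ignoring the rest: Each reachable nonterminal has at most one production per leading terminal, and all productions are right-linear; the derivation is determined token-by-token.

Unambiguous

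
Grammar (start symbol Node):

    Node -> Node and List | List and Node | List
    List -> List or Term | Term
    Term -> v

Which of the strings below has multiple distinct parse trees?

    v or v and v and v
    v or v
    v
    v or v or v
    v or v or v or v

v or v and v and v

v or v and v and v: 4 trees
v or v: 1 tree
v: 1 tree
v or v or v: 1 tree
v or v or v or v: 1 tree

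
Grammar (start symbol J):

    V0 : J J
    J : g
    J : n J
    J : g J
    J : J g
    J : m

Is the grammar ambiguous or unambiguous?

Witness: g g

Derivation 1: J ⇒ g J ⇒ g g
Derivation 2: J ⇒ J g ⇒ g g

Two distinct leftmost derivations for the same string.

Ambiguous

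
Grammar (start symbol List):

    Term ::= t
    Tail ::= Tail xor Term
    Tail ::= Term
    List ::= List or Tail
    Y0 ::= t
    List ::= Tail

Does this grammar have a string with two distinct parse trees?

(Y0 is unreachable from List, so its rules don't affect L(List).) The grammar is stratified — List handles 'or' (left-recursive), Tail handles 'xor', Term atoms. Each operator has a fixed associativity and precedence level, so every string has one parse.

Unambiguous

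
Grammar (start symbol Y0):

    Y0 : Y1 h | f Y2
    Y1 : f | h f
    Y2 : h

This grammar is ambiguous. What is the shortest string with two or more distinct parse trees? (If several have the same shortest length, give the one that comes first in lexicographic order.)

length 2: f h has 2 parse trees

Two derivations of f h:
  Y0 ⇒ Y1 h ⇒ f h
  Y0 ⇒ f Y2 ⇒ f h

f h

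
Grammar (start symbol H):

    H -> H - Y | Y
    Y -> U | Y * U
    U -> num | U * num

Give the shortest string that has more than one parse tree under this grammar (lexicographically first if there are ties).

num * num

length 1: no string has ≥2 trees
length 3: num * num has 2 parse trees

Two derivations of num * num:
  H ⇒ Y ⇒ U ⇒ U * num ⇒ num * num
  H ⇒ Y ⇒ Y * U ⇒ U * U ⇒ num * U ⇒ num * num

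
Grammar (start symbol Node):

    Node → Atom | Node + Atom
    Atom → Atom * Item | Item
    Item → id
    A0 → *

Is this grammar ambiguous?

(A0 is unreachable from Node, so its rules don't affect L(Node).) The grammar is stratified — Node handles '+' (left-recursive), Atom handles '*', Item atoms. Each operator has a fixed associativity and precedence level, so every string has one parse.

Unambiguous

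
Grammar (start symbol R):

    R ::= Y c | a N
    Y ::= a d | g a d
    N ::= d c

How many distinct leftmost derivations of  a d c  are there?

2

Parse trees for a d c:
  [R [Y a d] c]
  [R a [N d c]]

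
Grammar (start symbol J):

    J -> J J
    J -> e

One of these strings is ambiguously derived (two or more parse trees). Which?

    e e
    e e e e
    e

e e e e

e e: 1 tree
e e e e: 5 trees
e: 1 tree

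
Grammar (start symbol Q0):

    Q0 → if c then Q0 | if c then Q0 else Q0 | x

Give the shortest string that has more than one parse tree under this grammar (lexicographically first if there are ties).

length 1: no string has ≥2 trees
length 4: no string has ≥2 trees
length 6: no string has ≥2 trees
length 7: no string has ≥2 trees
length 9: if c then if c then x else x has 2 parse trees

Two derivations of if c then if c then x else x:
  Q0 ⇒ if c then Q0 ⇒ if c then if c then Q0 else Q0 ⇒ if c then if c then x else Q0 ⇒ if c then if c then x else x
  Q0 ⇒ if c then Q0 else Q0 ⇒ if c then if c then Q0 else Q0 ⇒ if c then if c then x else Q0 ⇒ if c then if c then x else x

if c then if c then x else x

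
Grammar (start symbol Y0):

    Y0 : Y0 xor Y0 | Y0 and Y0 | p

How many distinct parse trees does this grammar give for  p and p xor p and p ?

Parse trees for p and p xor p and p:
  [Y0 [Y0 [Y0 p] and [Y0 p]] xor [Y0 [Y0 p] and [Y0 p]]]
  [Y0 [Y0 p] and [Y0 [Y0 p] xor [Y0 [Y0 p] and [Y0 p]]]]
  [Y0 [Y0 p] and [Y0 [Y0 [Y0 p] xor [Y0 p]] and [Y0 p]]]
  [Y0 [Y0 [Y0 [Y0 p] and [Y0 p]] xor [Y0 p]] and [Y0 p]]
  [Y0 [Y0 [Y0 p] and [Y0 [Y0 p] xor [Y0 p]]] and [Y0 p]]

5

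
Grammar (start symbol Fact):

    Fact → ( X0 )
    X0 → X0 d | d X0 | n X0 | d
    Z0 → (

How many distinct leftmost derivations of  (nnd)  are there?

1

Parse trees for (nnd):
  [Fact ( [X0 n [X0 n [X0 d]]] )]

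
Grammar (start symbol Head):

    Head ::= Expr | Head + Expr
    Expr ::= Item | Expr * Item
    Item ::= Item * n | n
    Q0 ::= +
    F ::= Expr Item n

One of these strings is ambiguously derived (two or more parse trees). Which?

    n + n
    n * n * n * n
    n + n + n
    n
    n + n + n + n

n + n: 1 tree
n * n * n * n: 8 trees
n + n + n: 1 tree
n: 1 tree
n + n + n + n: 1 tree

n * n * n * n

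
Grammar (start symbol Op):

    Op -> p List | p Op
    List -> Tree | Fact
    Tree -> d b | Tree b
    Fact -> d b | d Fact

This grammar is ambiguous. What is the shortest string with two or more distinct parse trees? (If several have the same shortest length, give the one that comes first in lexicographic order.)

p d b

length 3: p d b has 2 parse trees

Two derivations of p d b:
  Op ⇒ p List ⇒ p Tree ⇒ p d b
  Op ⇒ p List ⇒ p Fact ⇒ p d b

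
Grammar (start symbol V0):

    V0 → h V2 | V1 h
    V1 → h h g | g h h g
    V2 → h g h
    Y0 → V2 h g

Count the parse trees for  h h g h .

2

Parse trees for h h g h:
  [V0 h [V2 h g h]]
  [V0 [V1 h h g] h]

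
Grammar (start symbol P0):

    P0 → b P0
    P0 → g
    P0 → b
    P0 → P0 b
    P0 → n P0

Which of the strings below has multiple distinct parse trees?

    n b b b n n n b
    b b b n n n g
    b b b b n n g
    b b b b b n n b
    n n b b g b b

n b b b n n n b: 1 tree
b b b n n n g: 1 tree
b b b b n n g: 1 tree
b b b b b n n b: 1 tree
n n b b g b b: 15 trees

n n b b g b b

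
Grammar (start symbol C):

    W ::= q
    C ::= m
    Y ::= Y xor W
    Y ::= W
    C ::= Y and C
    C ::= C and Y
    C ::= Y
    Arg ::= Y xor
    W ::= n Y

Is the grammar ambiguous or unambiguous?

Witness: q and q

Derivation 1: C ⇒ Y and C ⇒ W and C ⇒ q and C ⇒ q and Y ⇒ q and W ⇒ q and q
Derivation 2: C ⇒ C and Y ⇒ Y and Y ⇒ W and Y ⇒ q and Y ⇒ q and W ⇒ q and q

Two distinct leftmost derivations for the same string.

Ambiguous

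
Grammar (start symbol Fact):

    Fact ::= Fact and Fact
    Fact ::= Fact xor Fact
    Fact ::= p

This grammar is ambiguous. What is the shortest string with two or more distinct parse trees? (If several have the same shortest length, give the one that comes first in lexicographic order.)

length 1: no string has ≥2 trees
length 3: no string has ≥2 trees
length 5: p and p and p has 2 parse trees

Two derivations of p and p and p:
  Fact ⇒ Fact and Fact ⇒ Fact and Fact and Fact ⇒ p and Fact and Fact ⇒ p and p and Fact ⇒ p and p and p
  Fact ⇒ Fact and Fact ⇒ p and Fact ⇒ p and Fact and Fact ⇒ p and p and Fact ⇒ p and p and p

p and p and p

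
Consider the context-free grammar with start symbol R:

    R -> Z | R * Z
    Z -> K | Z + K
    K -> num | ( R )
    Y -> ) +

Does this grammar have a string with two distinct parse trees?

Unambiguous

(Y is unreachable from R, so its rules don't affect L(R).) This is a standard precedence ladder (R over Z over K), with each level left-recursive on its own operator ('*' at R, '+' at Z). That structure is LR(1), hence unambiguous.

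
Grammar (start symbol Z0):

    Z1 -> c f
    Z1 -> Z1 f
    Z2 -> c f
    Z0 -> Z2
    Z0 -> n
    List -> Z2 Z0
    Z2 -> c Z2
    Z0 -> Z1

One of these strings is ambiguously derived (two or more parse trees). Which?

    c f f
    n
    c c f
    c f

c f

c f f: 1 tree
n: 1 tree
c c f: 1 tree
c f: 2 trees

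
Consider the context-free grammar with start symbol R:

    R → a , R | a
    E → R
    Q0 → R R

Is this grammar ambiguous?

Unambiguous

Only R is reachable from R; ignoring the rest: Right-recursive list with a separator: after each atom, whether the separator follows determines the rule. One parse per string.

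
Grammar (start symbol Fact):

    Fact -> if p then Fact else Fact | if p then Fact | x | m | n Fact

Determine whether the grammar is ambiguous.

Witness: if p then if p then m else m

Derivation 1: Fact ⇒ if p then Fact else Fact ⇒ if p then if p then Fact else Fact ⇒ if p then if p then m else Fact ⇒ if p then if p then m else m
Derivation 2: Fact ⇒ if p then Fact ⇒ if p then if p then Fact else Fact ⇒ if p then if p then m else Fact ⇒ if p then if p then m else m

Two distinct leftmost derivations for the same string.

Ambiguous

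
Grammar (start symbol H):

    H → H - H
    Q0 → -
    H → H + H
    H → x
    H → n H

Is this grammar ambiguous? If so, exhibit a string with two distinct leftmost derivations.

Ambiguous

Witness: n x + x

Derivation 1: H ⇒ H + H ⇒ n H + H ⇒ n x + H ⇒ n x + x
Derivation 2: H ⇒ n H ⇒ n H + H ⇒ n x + H ⇒ n x + x

Two distinct leftmost derivations for the same string.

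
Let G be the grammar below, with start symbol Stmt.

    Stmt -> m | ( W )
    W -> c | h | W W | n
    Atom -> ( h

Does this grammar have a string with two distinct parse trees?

Ambiguous

Witness: ( c c c )

Derivation 1: Stmt ⇒ ( W ) ⇒ ( W W ) ⇒ ( c W ) ⇒ ( c W W ) ⇒ ( c c W ) ⇒ ( c c c )
Derivation 2: Stmt ⇒ ( W ) ⇒ ( W W ) ⇒ ( W W W ) ⇒ ( c W W ) ⇒ ( c c W ) ⇒ ( c c c )

Two distinct leftmost derivations for the same string.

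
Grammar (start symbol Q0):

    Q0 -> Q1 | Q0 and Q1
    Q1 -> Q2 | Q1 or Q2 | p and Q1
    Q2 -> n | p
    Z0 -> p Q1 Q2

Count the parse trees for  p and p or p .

Parse trees for p and p or p:
  [Q0 [Q1 [Q1 p and [Q1 [Q2 p]]] or [Q2 p]]]
  [Q0 [Q1 p and [Q1 [Q1 [Q2 p]] or [Q2 p]]]]
  [Q0 [Q0 [Q1 [Q2 p]]] and [Q1 [Q1 [Q2 p]] or [Q2 p]]]

3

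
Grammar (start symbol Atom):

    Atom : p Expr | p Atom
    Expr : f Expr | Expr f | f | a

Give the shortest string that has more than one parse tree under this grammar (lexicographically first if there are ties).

length 2: no string has ≥2 trees
length 3: p f f has 2 parse trees

Two derivations of p f f:
  Atom ⇒ p Expr ⇒ p f Expr ⇒ p f f
  Atom ⇒ p Expr ⇒ p Expr f ⇒ p f f

p f f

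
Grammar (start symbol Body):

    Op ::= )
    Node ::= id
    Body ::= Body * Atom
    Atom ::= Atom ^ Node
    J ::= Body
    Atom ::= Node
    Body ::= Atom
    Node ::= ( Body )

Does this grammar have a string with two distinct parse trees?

Unambiguous

Only Body, Atom, Node are reachable from Body; ignoring the rest: Body → Body * Atom | Atom  ;  Atom → Atom ^ Node | Node  — a left-associative chain with Node at the bottom. Each string factors uniquely by precedence.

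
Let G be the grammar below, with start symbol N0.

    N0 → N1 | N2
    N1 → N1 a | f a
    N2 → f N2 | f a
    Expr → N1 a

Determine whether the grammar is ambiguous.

Ambiguous

Witness: f a

Derivation 1: N0 ⇒ N1 ⇒ f a
Derivation 2: N0 ⇒ N2 ⇒ f a

Two distinct leftmost derivations for the same string.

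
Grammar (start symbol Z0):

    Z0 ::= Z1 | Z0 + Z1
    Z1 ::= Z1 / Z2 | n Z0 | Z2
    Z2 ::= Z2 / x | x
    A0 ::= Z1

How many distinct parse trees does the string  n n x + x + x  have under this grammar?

6

Parse trees for n n x + x + x:
  [Z0 [Z1 n [Z0 [Z1 n [Z0 [Z0 [Z0 [Z1 [Z2 x]]] + [Z1 [Z2 x]]] + [Z1 [Z2 x]]]]]]]
  [Z0 [Z1 n [Z0 [Z0 [Z1 n [Z0 [Z0 [Z1 [Z2 x]]] + [Z1 [Z2 x]]]]] + [Z1 [Z2 x]]]]]
  [Z0 [Z1 n [Z0 [Z0 [Z0 [Z1 n [Z0 [Z1 [Z2 x]]]]] + [Z1 [Z2 x]]] + [Z1 [Z2 x]]]]]
  [Z0 [Z0 [Z1 n [Z0 [Z1 n [Z0 [Z0 [Z1 [Z2 x]]] + [Z1 [Z2 x]]]]]]] + [Z1 [Z2 x]]]
  [Z0 [Z0 [Z1 n [Z0 [Z0 [Z1 n [Z0 [Z1 [Z2 x]]]]] + [Z1 [Z2 x]]]]] + [Z1 [Z2 x]]]
  [Z0 [Z0 [Z0 [Z1 n [Z0 [Z1 n [Z0 [Z1 [Z2 x]]]]]]] + [Z1 [Z2 x]]] + [Z1 [Z2 x]]]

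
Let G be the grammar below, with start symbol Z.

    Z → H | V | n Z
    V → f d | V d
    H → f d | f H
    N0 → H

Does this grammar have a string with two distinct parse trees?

Witness: f d

Derivation 1: Z ⇒ H ⇒ f d
Derivation 2: Z ⇒ V ⇒ f d

Two distinct leftmost derivations for the same string.

Ambiguous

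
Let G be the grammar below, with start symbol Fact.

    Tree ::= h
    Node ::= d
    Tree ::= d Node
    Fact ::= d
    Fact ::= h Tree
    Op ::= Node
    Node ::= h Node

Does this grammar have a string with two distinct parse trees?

Only Fact, Tree, Node are reachable from Fact; ignoring the rest: Each reachable nonterminal has at most one production per leading terminal, and all productions are right-linear; the derivation is determined token-by-token.

Unambiguous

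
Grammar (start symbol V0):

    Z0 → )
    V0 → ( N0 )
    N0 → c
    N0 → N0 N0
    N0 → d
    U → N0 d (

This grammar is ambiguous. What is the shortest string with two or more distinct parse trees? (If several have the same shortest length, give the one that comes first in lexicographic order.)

length 3: no string has ≥2 trees
length 4: no string has ≥2 trees
length 5: ( c c c ) has 2 parse trees

Two derivations of ( c c c ):
  V0 ⇒ ( N0 ) ⇒ ( N0 N0 ) ⇒ ( c N0 ) ⇒ ( c N0 N0 ) ⇒ ( c c N0 ) ⇒ ( c c c )
  V0 ⇒ ( N0 ) ⇒ ( N0 N0 ) ⇒ ( N0 N0 N0 ) ⇒ ( c N0 N0 ) ⇒ ( c c N0 ) ⇒ ( c c c )

( c c c )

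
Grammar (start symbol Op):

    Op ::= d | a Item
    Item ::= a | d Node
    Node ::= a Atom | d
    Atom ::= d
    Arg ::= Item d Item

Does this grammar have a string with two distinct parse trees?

Only Op, Item, Node, Atom are reachable from Op; ignoring the rest: The reachable rules are right-linear with at most one rule per (nonterminal, next-terminal) pair. Each input token forces the next rule, so parsing is deterministic.

Unambiguous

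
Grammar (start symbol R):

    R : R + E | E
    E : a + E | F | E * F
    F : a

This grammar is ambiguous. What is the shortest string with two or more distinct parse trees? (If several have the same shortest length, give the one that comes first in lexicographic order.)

a + a

length 1: no string has ≥2 trees
length 3: a + a has 2 parse trees

Two derivations of a + a:
  R ⇒ R + E ⇒ E + E ⇒ F + E ⇒ a + E ⇒ a + F ⇒ a + a
  R ⇒ E ⇒ a + E ⇒ a + F ⇒ a + a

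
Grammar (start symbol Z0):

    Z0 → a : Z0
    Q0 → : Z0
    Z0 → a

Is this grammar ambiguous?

Unambiguous

Only Z0 is reachable from Z0; ignoring the rest: Right-recursive list with a separator: after each atom, whether the separator follows determines the rule. One parse per string.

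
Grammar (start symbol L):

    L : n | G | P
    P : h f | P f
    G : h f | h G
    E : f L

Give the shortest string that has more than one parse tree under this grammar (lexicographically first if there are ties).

h f

length 1: no string has ≥2 trees
length 2: h f has 2 parse trees

Two derivations of h f:
  L ⇒ G ⇒ h f
  L ⇒ P ⇒ h f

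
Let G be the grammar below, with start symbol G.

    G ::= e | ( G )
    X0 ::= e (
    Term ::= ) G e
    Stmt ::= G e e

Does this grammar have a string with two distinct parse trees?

Only G is reachable from G; ignoring the rest: Each string is a nest of matched brackets around a single atom. An opening bracket forces the recursive rule; an atom forces the base rule.

Unambiguous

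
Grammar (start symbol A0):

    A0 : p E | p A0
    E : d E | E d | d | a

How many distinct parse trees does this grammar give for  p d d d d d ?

Parse trees for p d d d d d (showing first 6 of 16):
  [A0 p [E d [E d [E d [E d [E d]]]]]]
  [A0 p [E d [E d [E d [E [E d] d]]]]]
  [A0 p [E d [E d [E [E d [E d]] d]]]]
  [A0 p [E d [E d [E [E [E d] d] d]]]]
  [A0 p [E d [E [E d [E d [E d]]] d]]]
  [A0 p [E d [E [E d [E [E d] d]] d]]]

16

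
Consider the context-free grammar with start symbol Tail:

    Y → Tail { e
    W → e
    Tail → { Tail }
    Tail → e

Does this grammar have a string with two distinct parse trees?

Unambiguous

(Y, W are unreachable from Tail, so their rules don't affect L(Tail).) L(Tail) is { openⁿ atom closeⁿ : n ≥ 0 }. The bracket depth fixes n, and the derivation is forced at every step.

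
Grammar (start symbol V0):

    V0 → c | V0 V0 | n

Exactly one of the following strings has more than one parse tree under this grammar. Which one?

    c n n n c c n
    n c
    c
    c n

c n n n c c n: 132 trees
n c: 1 tree
c: 1 tree
c n: 1 tree

c n n n c c n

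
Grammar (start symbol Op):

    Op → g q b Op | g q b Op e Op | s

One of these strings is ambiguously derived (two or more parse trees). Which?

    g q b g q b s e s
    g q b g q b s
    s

g q b g q b s e s

g q b g q b s e s: 2 trees
g q b g q b s: 1 tree
s: 1 tree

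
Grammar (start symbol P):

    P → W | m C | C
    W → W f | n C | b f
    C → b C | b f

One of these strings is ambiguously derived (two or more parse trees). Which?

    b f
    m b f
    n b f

b f: 2 trees
m b f: 1 tree
n b f: 1 tree

b f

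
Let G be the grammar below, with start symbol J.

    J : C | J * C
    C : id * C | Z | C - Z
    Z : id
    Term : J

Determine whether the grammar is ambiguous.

Ambiguous

Witness: id * id

Derivation 1: J ⇒ C ⇒ id * C ⇒ id * Z ⇒ id * id
Derivation 2: J ⇒ J * C ⇒ C * C ⇒ Z * C ⇒ id * C ⇒ id * Z ⇒ id * id

Two distinct leftmost derivations for the same string.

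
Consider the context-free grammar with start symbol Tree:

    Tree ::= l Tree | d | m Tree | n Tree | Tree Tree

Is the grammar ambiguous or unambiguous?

Ambiguous

Witness: d d d

Derivation 1: Tree ⇒ Tree Tree ⇒ d Tree ⇒ d Tree Tree ⇒ d d Tree ⇒ d d d
Derivation 2: Tree ⇒ Tree Tree ⇒ Tree Tree Tree ⇒ d Tree Tree ⇒ d d Tree ⇒ d d d

Two distinct leftmost derivations for the same string.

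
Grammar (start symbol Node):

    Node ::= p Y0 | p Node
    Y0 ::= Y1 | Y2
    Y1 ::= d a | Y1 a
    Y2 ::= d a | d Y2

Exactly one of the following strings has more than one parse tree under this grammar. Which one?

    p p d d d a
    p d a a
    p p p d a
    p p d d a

p p d d d a: 1 tree
p d a a: 1 tree
p p p d a: 2 trees
p p d d a: 1 tree

p p p d a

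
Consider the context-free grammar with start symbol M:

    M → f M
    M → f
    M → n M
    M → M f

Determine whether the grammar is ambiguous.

Ambiguous

Witness: f f

Derivation 1: M ⇒ f M ⇒ f f
Derivation 2: M ⇒ M f ⇒ f f

Two distinct leftmost derivations for the same string.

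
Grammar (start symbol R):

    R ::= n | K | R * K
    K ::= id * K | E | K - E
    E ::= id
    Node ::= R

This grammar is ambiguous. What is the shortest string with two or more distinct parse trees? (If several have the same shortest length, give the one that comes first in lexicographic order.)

length 1: no string has ≥2 trees
length 3: id * id has 2 parse trees

Two derivations of id * id:
  R ⇒ K ⇒ id * K ⇒ id * E ⇒ id * id
  R ⇒ R * K ⇒ K * K ⇒ E * K ⇒ id * K ⇒ id * E ⇒ id * id

id * id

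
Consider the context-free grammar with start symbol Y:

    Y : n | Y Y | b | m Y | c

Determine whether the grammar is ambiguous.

Ambiguous

Witness: b b b

Derivation 1: Y ⇒ Y Y ⇒ Y Y Y ⇒ b Y Y ⇒ b b Y ⇒ b b b
Derivation 2: Y ⇒ Y Y ⇒ b Y ⇒ b Y Y ⇒ b b Y ⇒ b b b

Two distinct leftmost derivations for the same string.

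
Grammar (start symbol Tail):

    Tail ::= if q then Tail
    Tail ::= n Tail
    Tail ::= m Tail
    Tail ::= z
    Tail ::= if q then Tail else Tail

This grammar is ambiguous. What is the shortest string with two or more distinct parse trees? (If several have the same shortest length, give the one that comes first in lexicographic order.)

length 1: no string has ≥2 trees
length 2: no string has ≥2 trees
length 3: no string has ≥2 trees
length 4: no string has ≥2 trees
length 5: no string has ≥2 trees
length 6: no string has ≥2 trees
length 7: no string has ≥2 trees
length 8: no string has ≥2 trees
length 9: if q then if q then z else z has 2 parse trees

Two derivations of if q then if q then z else z:
  Tail ⇒ if q then Tail ⇒ if q then if q then Tail else Tail ⇒ if q then if q then z else Tail ⇒ if q then if q then z else z
  Tail ⇒ if q then Tail else Tail ⇒ if q then if q then Tail else Tail ⇒ if q then if q then z else Tail ⇒ if q then if q then z else z

if q then if q then z else z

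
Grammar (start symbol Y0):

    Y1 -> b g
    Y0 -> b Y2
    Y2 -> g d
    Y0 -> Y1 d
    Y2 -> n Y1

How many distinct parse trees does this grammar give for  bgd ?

2

Parse trees for bgd:
  [Y0 b [Y2 g d]]
  [Y0 [Y1 b g] d]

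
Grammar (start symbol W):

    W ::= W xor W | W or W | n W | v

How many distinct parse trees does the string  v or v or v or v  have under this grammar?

5

Parse trees for v or v or v or v:
  [W [W v] or [W [W v] or [W [W v] or [W v]]]]
  [W [W v] or [W [W [W v] or [W v]] or [W v]]]
  [W [W [W v] or [W v]] or [W [W v] or [W v]]]
  [W [W [W v] or [W [W v] or [W v]]] or [W v]]
  [W [W [W [W v] or [W v]] or [W v]] or [W v]]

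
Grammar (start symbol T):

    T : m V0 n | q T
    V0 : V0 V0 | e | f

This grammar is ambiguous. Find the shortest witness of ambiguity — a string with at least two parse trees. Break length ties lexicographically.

length 3: no string has ≥2 trees
length 4: no string has ≥2 trees
length 5: m e e e n has 2 parse trees

Two derivations of m e e e n:
  T ⇒ m V0 n ⇒ m V0 V0 n ⇒ m V0 V0 V0 n ⇒ m e V0 V0 n ⇒ m e e V0 n ⇒ m e e e n
  T ⇒ m V0 n ⇒ m V0 V0 n ⇒ m e V0 n ⇒ m e V0 V0 n ⇒ m e e V0 n ⇒ m e e e n

m e e e n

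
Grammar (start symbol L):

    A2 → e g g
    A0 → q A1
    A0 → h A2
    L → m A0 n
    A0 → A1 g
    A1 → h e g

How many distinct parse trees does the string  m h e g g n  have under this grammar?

Parse trees for m h e g g n:
  [L m [A0 h [A2 e g g]] n]
  [L m [A0 [A1 h e g] g] n]

2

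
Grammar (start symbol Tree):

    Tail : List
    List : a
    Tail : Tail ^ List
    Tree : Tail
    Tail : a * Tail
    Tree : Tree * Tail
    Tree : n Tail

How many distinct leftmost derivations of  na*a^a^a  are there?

Parse trees for na*a^a^a:
  [Tree [Tree n [Tail [List a]]] * [Tail [Tail [Tail [List a]] ^ [List a]] ^ [List a]]]
  [Tree n [Tail [Tail [Tail a * [Tail [List a]]] ^ [List a]] ^ [List a]]]
  [Tree n [Tail [Tail a * [Tail [Tail [List a]] ^ [List a]]] ^ [List a]]]
  [Tree n [Tail a * [Tail [Tail [Tail [List a]] ^ [List a]] ^ [List a]]]]

4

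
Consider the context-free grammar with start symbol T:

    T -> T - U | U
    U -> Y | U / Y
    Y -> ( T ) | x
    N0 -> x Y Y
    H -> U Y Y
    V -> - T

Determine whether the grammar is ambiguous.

Unambiguous

(N0, H, V are unreachable from T, so their rules don't affect L(T).) T → T - U | U  ;  U → U / Y | Y  — a left-associative chain with Y at the bottom. Each string factors uniquely by precedence.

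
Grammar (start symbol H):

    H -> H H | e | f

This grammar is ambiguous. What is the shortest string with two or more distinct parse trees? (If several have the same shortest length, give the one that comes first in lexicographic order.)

e e e

length 1: no string has ≥2 trees
length 2: no string has ≥2 trees
length 3: e e e has 2 parse trees

Two derivations of e e e:
  H ⇒ H H ⇒ H H H ⇒ e H H ⇒ e e H ⇒ e e e
  H ⇒ H H ⇒ e H ⇒ e H H ⇒ e e H ⇒ e e e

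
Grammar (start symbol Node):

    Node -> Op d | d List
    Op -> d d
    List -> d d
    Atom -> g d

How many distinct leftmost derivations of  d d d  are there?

Parse trees for d d d:
  [Node [Op d d] d]
  [Node d [List d d]]

2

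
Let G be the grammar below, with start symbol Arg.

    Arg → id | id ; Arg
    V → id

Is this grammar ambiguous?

Unambiguous

(V is unreachable from Arg, so its rules don't affect L(Arg).) The reachable grammar is A → atom sep A | atom. Each atom is followed by either the separator (recurse) or end-of-string (stop) — no choice point.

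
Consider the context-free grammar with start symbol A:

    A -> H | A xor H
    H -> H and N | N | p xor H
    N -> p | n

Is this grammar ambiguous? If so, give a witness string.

Witness: p xor n

Derivation 1: A ⇒ H ⇒ p xor H ⇒ p xor N ⇒ p xor n
Derivation 2: A ⇒ A xor H ⇒ H xor H ⇒ N xor H ⇒ p xor H ⇒ p xor N ⇒ p xor n

Two distinct leftmost derivations for the same string.

Ambiguous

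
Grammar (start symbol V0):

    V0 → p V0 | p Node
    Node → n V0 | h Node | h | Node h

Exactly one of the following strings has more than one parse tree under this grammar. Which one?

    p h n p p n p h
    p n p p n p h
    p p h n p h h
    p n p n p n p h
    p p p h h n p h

p h n p p n p h: 1 tree
p n p p n p h: 1 tree
p p h n p h h: 4 trees
p n p n p n p h: 1 tree
p p p h h n p h: 1 tree

p p h n p h h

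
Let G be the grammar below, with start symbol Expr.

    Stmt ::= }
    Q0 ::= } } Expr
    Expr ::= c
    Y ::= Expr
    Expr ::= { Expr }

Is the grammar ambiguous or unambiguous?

Unambiguous

(Y, Stmt, Q0 are unreachable from Expr, so their rules don't affect L(Expr).) L(Expr) is { openⁿ atom closeⁿ : n ≥ 0 }. The bracket depth fixes n, and the derivation is forced at every step.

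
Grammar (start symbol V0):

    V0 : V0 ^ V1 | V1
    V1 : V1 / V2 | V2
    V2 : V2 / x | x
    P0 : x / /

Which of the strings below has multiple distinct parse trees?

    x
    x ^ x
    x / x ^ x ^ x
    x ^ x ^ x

x / x ^ x ^ x

x: 1 tree
x ^ x: 1 tree
x / x ^ x ^ x: 2 trees
x ^ x ^ x: 1 tree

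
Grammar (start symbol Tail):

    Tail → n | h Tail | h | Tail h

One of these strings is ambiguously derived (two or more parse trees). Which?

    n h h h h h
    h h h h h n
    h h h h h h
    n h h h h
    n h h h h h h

h h h h h h

n h h h h h: 1 tree
h h h h h n: 1 tree
h h h h h h: 32 trees
n h h h h: 1 tree
n h h h h h h: 1 tree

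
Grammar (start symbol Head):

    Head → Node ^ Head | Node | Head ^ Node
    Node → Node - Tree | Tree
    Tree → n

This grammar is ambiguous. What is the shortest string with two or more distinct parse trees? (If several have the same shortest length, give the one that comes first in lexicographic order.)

n ^ n

length 1: no string has ≥2 trees
length 3: n ^ n has 2 parse trees

Two derivations of n ^ n:
  Head ⇒ Node ^ Head ⇒ Tree ^ Head ⇒ n ^ Head ⇒ n ^ Node ⇒ n ^ Tree ⇒ n ^ n
  Head ⇒ Head ^ Node ⇒ Node ^ Node ⇒ Tree ^ Node ⇒ n ^ Node ⇒ n ^ Tree ⇒ n ^ n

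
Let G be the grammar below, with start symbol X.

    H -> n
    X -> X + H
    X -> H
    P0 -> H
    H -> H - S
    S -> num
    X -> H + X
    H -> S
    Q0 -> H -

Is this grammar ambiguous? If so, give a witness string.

Witness: n + n

Derivation 1: X ⇒ X + H ⇒ H + H ⇒ n + H ⇒ n + n
Derivation 2: X ⇒ H + X ⇒ n + X ⇒ n + H ⇒ n + n

Two distinct leftmost derivations for the same string.

Ambiguous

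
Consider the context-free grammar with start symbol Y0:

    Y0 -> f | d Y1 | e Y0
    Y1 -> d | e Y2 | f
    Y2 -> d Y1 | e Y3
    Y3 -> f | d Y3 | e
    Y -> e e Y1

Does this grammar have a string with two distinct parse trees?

Unambiguous

Only Y0, Y1, Y2, Y3 are reachable from Y0; ignoring the rest: Each reachable nonterminal has at most one production per leading terminal, and all productions are right-linear; the derivation is determined token-by-token.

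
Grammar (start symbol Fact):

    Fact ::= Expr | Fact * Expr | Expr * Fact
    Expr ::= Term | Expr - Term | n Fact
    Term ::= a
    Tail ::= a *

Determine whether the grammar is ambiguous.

Ambiguous

Witness: a * a

Derivation 1: Fact ⇒ Fact * Expr ⇒ Expr * Expr ⇒ Term * Expr ⇒ a * Expr ⇒ a * Term ⇒ a * a
Derivation 2: Fact ⇒ Expr * Fact ⇒ Term * Fact ⇒ a * Fact ⇒ a * Expr ⇒ a * Term ⇒ a * a

Two distinct leftmost derivations for the same string.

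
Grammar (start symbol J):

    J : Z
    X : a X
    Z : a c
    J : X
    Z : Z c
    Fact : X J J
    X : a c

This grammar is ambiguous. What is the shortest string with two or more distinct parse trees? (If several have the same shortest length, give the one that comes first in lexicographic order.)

length 2: a c has 2 parse trees

Two derivations of a c:
  J ⇒ Z ⇒ a c
  J ⇒ X ⇒ a c

a c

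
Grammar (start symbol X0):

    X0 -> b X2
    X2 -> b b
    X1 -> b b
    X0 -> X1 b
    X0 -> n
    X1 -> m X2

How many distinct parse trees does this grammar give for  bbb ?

Parse trees for bbb:
  [X0 b [X2 b b]]
  [X0 [X1 b b] b]

2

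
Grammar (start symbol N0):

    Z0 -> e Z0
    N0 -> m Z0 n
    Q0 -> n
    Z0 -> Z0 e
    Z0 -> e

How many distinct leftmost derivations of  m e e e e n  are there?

Parse trees for m e e e e n:
  [N0 m [Z0 e [Z0 e [Z0 e [Z0 e]]]] n]
  [N0 m [Z0 e [Z0 e [Z0 [Z0 e] e]]] n]
  [N0 m [Z0 e [Z0 [Z0 e [Z0 e]] e]] n]
  [N0 m [Z0 e [Z0 [Z0 [Z0 e] e] e]] n]
  [N0 m [Z0 [Z0 e [Z0 e [Z0 e]]] e] n]
  [N0 m [Z0 [Z0 e [Z0 [Z0 e] e]] e] n]
  [N0 m [Z0 [Z0 [Z0 e [Z0 e]] e] e] n]
  [N0 m [Z0 [Z0 [Z0 [Z0 e] e] e] e] n]

8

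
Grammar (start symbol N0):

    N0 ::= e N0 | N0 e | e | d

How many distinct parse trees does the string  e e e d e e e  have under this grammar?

Parse trees for e e e d e e e (showing first 6 of 20):
  [N0 e [N0 e [N0 e [N0 [N0 [N0 [N0 d] e] e] e]]]]
  [N0 e [N0 e [N0 [N0 e [N0 [N0 [N0 d] e] e]] e]]]
  [N0 e [N0 e [N0 [N0 [N0 e [N0 [N0 d] e]] e] e]]]
  [N0 e [N0 e [N0 [N0 [N0 [N0 e [N0 d]] e] e] e]]]
  [N0 e [N0 [N0 e [N0 e [N0 [N0 [N0 d] e] e]]] e]]
  [N0 e [N0 [N0 e [N0 [N0 e [N0 [N0 d] e]] e]] e]]

20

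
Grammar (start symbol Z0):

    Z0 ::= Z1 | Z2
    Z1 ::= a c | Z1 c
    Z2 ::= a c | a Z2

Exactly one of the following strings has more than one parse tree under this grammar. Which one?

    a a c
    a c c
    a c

a c

a a c: 1 tree
a c c: 1 tree
a c: 2 trees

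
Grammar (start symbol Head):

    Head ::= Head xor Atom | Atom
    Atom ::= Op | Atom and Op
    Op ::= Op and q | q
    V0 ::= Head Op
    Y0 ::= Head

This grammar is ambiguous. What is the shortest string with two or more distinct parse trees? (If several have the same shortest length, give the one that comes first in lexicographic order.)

q and q

length 1: no string has ≥2 trees
length 3: q and q has 2 parse trees

Two derivations of q and q:
  Head ⇒ Atom ⇒ Op ⇒ Op and q ⇒ q and q
  Head ⇒ Atom ⇒ Atom and Op ⇒ Op and Op ⇒ q and Op ⇒ q and q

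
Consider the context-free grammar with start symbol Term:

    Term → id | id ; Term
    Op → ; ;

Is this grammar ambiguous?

Unambiguous

(Op is unreachable from Term, so its rules don't affect L(Term).) Right-recursive list with a separator: after each atom, whether the separator follows determines the rule. One parse per string.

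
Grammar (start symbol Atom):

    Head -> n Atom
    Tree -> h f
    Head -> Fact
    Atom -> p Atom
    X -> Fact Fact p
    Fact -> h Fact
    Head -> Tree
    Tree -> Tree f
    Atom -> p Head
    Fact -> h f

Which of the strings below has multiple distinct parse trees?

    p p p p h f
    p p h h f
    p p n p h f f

p p p p h f

p p p p h f: 2 trees
p p h h f: 1 tree
p p n p h f f: 1 tree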